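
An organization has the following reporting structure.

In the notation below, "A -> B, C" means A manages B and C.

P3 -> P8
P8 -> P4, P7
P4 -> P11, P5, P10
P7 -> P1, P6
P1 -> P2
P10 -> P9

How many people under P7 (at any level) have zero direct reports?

2

The people in P7's organization with no one reporting to them are P6, P2. That is 2.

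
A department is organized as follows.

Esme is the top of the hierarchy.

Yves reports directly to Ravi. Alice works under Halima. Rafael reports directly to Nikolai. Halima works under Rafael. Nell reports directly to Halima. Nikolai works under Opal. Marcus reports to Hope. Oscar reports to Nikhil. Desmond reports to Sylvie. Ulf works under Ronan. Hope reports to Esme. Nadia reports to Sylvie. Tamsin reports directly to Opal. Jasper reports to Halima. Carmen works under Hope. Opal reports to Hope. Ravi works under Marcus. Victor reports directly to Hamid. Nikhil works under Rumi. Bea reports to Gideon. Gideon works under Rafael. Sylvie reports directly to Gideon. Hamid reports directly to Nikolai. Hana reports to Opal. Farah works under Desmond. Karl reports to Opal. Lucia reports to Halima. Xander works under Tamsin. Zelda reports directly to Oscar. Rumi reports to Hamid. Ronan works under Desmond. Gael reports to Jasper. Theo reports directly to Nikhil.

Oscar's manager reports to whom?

Rumi

Oscar reports to Nikhil, and Nikhil reports to Rumi. So Oscar's skip-level manager is Rumi.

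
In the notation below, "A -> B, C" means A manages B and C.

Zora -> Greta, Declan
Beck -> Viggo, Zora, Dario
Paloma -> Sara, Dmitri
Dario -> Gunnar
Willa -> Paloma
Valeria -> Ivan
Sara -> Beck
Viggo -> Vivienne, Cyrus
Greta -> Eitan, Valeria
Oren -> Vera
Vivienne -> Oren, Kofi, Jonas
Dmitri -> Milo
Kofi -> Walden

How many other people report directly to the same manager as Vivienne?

Vivienne reports to Viggo. Viggo's other direct reports are Cyrus — 1 peer.

1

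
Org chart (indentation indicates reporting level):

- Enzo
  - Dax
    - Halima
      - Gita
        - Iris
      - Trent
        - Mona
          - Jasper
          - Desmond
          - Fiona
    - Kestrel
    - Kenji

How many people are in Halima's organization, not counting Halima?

7

Halima directly manages Gita, Trent. Under Gita: Iris (1). Under Trent: Mona, Fiona, Desmond, Jasper (4). So Halima's organization is 2 direct reports plus everyone under them: 2 + 5 = 7.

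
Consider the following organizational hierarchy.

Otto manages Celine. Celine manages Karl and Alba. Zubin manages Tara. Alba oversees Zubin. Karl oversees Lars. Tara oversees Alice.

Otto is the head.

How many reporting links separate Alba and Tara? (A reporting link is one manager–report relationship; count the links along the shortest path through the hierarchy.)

2

Tara is in Alba's organization: the chain from Tara up to Alba is Tara → Zubin → Alba, which is 2 links.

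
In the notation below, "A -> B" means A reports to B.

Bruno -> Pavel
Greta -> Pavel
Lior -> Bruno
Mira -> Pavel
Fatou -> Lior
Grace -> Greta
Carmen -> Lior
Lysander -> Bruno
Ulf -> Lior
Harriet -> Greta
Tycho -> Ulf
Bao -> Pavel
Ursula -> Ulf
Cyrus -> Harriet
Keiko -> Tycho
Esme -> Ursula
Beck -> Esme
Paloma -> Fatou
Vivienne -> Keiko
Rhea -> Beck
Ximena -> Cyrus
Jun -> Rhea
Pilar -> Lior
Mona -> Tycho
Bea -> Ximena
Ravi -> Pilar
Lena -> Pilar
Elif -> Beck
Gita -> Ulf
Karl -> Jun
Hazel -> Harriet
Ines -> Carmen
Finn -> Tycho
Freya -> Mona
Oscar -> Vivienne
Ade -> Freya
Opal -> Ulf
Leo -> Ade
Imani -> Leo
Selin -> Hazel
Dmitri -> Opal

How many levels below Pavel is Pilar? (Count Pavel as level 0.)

Chain from Pilar up to Pavel: Pilar → Lior → Bruno → Pavel. That is 3 steps up, so Pilar is 3 levels below Pavel.

3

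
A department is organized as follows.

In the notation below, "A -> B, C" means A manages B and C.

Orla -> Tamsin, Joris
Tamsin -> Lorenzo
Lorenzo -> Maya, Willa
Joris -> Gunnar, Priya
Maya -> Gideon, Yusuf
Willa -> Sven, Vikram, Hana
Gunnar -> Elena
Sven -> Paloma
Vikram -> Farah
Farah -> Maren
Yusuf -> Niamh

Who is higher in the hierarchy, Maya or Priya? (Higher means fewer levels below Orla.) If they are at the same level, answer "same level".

Priya

Maya is 3 levels below Orla; Priya is 2. Priya is higher.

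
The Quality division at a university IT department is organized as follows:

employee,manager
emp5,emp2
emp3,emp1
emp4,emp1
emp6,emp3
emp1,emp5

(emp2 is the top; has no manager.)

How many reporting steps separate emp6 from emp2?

4

Chain from emp6 up to emp2: emp6 → emp3 → emp1 → emp5 → emp2. That is 4 steps up, so emp6 is 4 levels below emp2.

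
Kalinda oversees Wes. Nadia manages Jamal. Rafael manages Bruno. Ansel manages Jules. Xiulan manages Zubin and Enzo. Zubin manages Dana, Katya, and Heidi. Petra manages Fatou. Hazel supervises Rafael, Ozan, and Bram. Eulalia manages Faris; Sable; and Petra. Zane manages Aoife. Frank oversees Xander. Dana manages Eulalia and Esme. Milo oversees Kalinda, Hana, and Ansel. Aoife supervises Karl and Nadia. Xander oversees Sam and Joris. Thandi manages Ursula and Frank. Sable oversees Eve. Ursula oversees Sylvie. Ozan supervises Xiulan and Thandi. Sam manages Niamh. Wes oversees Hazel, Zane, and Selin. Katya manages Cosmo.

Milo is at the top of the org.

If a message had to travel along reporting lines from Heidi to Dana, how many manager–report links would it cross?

Heidi is 1 level below Zubin, and Dana is 1 level below Zubin (their lowest common manager). The shortest path runs up from Heidi to Zubin and back down to Dana: 1 + 1 = 2 links.

2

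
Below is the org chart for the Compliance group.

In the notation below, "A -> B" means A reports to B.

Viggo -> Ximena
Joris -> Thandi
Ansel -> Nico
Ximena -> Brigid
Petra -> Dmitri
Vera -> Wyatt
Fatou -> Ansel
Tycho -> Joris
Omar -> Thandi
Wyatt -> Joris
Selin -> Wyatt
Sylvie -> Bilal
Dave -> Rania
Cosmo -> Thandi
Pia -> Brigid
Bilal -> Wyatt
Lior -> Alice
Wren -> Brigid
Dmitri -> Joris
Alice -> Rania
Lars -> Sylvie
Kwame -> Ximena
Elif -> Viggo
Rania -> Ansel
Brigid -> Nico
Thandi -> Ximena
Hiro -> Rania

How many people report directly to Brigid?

Brigid directly manages Ximena, Pia, Wren. That is 3 direct reports.

3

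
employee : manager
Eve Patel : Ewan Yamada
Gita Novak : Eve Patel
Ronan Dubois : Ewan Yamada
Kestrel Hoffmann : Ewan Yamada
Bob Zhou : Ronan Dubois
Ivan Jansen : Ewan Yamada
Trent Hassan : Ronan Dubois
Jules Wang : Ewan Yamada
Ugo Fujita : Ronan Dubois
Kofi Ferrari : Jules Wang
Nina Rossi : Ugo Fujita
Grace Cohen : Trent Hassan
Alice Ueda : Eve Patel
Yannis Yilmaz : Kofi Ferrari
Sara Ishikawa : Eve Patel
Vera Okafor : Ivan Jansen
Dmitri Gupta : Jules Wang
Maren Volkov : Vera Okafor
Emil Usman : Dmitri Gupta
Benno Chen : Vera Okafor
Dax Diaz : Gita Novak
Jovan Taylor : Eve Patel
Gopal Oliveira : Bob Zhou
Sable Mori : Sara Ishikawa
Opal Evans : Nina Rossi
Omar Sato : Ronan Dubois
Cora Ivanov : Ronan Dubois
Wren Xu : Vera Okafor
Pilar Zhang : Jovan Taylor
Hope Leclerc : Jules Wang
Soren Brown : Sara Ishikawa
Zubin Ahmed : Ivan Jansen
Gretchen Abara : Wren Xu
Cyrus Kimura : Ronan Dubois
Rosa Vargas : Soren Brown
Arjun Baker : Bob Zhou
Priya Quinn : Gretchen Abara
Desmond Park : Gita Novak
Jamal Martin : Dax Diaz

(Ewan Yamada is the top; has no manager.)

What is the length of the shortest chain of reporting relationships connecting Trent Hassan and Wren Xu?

Trent Hassan is 2 levels below Ewan Yamada, and Wren Xu is 3 levels below Ewan Yamada (their lowest common manager). The shortest path runs up from Trent Hassan to Ewan Yamada and back down to Wren Xu: 2 + 3 = 5 links.

5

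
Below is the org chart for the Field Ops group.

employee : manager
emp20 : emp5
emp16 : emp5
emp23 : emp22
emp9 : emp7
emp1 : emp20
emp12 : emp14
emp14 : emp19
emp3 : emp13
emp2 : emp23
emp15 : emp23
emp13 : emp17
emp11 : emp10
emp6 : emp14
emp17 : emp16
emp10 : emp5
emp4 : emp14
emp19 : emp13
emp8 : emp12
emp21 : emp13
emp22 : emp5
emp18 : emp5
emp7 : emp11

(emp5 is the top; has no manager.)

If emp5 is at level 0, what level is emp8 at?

Chain from emp8 up to emp5: emp8 → emp12 → emp14 → emp19 → emp13 → emp17 → emp16 → emp5. That is 7 steps up, so emp8 is 7 levels below emp5.

7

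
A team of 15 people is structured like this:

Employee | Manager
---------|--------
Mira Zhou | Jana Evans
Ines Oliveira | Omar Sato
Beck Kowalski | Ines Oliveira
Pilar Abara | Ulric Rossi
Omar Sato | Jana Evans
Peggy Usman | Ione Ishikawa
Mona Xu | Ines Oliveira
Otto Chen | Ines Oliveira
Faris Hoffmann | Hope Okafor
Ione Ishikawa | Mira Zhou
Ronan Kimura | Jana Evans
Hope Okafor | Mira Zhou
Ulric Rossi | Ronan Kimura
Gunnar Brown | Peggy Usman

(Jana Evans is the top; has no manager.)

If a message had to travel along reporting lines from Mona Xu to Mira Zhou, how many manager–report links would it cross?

4

Mona Xu is 3 levels below Jana Evans, and Mira Zhou is 1 level below Jana Evans (their lowest common manager). The shortest path runs up from Mona Xu to Jana Evans and back down to Mira Zhou: 3 + 1 = 4 links.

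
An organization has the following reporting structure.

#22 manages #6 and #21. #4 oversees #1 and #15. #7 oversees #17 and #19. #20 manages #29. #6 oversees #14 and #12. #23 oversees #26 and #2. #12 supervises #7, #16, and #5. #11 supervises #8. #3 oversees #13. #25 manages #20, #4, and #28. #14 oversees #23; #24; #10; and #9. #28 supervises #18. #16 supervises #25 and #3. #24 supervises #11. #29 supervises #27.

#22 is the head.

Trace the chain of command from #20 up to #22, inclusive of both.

#20 reports to #25. #25 reports to #16. #16 reports to #12. #12 reports to #6. #6 reports to #22. #22 is at the top.

#20 -> #25 -> #16 -> #12 -> #6 -> #22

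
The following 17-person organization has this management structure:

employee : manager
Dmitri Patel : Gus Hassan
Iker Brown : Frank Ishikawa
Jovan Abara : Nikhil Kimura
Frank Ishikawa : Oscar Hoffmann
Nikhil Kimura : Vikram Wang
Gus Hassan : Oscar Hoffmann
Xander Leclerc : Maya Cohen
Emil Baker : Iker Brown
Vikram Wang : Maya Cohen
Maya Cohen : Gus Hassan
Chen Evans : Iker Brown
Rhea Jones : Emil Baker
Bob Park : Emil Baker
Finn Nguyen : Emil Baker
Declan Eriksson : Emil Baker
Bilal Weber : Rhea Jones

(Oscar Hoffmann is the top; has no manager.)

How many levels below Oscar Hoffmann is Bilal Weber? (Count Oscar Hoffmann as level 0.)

Chain from Bilal Weber up to Oscar Hoffmann: Bilal Weber → Rhea Jones → Emil Baker → Iker Brown → Frank Ishikawa → Oscar Hoffmann. That is 5 steps up, so Bilal Weber is 5 levels below Oscar Hoffmann.

5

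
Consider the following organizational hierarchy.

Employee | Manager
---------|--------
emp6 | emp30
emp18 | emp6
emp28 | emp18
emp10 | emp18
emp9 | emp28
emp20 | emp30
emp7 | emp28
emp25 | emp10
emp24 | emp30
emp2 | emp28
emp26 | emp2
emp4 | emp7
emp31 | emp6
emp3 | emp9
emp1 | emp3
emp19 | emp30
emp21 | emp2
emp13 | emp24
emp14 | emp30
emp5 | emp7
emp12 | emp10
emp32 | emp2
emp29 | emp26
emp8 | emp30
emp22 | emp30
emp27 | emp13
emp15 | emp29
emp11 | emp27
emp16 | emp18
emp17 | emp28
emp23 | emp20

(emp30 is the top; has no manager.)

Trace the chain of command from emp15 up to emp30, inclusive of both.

emp15 -> emp29 -> emp26 -> emp2 -> emp28 -> emp18 -> emp6 -> emp30

emp15 reports to emp29. emp29 reports to emp26. emp26 reports to emp2. emp2 reports to emp28. emp28 reports to emp18. emp18 reports to emp6. emp6 reports to emp30. emp30 is at the top.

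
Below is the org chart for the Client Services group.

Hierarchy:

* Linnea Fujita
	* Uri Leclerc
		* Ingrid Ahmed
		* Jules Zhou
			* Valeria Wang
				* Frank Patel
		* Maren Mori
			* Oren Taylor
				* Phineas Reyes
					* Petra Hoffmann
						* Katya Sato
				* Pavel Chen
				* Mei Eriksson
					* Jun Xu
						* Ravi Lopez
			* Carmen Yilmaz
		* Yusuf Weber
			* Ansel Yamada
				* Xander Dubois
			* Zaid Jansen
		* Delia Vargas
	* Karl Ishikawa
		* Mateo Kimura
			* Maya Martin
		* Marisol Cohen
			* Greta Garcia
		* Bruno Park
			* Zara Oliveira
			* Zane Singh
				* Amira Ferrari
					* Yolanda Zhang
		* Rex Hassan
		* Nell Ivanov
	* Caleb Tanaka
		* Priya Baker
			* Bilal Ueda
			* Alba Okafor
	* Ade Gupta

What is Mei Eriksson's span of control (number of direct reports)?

1

Mei Eriksson directly manages Jun Xu. That is 1 direct report.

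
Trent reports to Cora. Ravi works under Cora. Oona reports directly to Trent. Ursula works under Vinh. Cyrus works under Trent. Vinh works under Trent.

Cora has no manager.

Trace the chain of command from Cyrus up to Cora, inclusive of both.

Cyrus reports to Trent. Trent reports to Cora. Cora is at the top.

Cyrus -> Trent -> Cora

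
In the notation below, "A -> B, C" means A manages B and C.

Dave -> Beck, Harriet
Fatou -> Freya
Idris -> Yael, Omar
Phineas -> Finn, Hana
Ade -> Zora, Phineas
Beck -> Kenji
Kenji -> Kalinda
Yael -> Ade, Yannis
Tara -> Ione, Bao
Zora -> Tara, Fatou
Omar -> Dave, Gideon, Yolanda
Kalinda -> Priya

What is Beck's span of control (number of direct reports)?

Beck directly manages Kenji. That is 1 direct report.

1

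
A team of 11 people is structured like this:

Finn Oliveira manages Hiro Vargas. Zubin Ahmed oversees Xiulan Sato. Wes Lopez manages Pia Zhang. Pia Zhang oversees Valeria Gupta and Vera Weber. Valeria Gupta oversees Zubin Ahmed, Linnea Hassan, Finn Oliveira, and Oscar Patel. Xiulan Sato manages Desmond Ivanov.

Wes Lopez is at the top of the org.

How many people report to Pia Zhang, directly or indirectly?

9

Pia Zhang directly manages Valeria Gupta, Vera Weber. Under Valeria Gupta: Oscar Patel, Finn Oliveira, Hiro Vargas, Linnea Hassan, Zubin Ahmed, Xiulan Sato, Desmond Ivanov (7). Vera Weber has no reports. So Pia Zhang's organization is 2 direct reports plus everyone under them: 8 + 1 = 9.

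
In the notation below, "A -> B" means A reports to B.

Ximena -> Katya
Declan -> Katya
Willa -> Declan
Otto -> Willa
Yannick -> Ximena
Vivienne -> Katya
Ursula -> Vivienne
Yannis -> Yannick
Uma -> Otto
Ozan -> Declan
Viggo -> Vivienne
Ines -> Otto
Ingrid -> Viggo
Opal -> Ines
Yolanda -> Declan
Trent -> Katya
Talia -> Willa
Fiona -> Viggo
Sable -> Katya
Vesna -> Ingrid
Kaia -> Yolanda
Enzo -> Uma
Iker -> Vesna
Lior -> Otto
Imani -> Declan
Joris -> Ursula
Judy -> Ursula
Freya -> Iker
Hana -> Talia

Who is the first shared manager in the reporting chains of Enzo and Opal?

Enzo's chain of managers is Uma, Otto, Willa, Declan, Katya. Opal's chain of managers is Ines, Otto, Willa, Declan, Katya. The first manager that appears in both chains is Otto.

Otto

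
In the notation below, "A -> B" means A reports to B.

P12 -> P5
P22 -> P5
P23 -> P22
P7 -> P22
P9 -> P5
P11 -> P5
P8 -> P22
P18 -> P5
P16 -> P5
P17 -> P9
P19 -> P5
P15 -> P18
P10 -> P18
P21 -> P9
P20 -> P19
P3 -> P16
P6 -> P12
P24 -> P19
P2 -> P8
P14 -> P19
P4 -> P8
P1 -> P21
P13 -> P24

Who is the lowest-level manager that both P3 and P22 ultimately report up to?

P5

P3's chain of managers is P16, P5. P22's chain of managers is P5. The first manager that appears in both chains is P5.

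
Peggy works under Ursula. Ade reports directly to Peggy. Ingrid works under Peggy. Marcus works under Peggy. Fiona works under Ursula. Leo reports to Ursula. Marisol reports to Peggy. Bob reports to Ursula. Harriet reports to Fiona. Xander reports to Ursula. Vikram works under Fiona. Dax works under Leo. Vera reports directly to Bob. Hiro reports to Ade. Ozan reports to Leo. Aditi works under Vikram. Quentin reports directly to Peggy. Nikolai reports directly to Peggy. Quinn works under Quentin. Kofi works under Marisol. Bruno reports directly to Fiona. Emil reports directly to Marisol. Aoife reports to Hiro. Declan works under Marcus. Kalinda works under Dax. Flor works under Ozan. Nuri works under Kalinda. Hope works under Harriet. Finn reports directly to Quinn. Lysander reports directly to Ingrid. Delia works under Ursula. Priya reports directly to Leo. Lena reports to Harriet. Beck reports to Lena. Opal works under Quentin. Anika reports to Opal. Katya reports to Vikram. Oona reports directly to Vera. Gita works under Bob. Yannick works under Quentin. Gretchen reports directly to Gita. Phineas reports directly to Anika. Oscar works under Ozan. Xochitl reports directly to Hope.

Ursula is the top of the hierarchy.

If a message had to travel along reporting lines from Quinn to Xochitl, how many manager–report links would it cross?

Quinn is 3 levels below Ursula, and Xochitl is 4 levels below Ursula (their lowest common manager). The shortest path runs up from Quinn to Ursula and back down to Xochitl: 3 + 4 = 7 links.

7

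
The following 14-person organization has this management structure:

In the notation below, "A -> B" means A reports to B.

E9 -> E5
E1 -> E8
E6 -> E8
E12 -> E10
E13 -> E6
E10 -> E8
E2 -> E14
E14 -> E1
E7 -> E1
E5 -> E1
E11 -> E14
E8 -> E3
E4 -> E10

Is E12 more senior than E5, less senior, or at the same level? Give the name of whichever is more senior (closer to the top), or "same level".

same level

Both E12 and E5 are 3 levels below E3.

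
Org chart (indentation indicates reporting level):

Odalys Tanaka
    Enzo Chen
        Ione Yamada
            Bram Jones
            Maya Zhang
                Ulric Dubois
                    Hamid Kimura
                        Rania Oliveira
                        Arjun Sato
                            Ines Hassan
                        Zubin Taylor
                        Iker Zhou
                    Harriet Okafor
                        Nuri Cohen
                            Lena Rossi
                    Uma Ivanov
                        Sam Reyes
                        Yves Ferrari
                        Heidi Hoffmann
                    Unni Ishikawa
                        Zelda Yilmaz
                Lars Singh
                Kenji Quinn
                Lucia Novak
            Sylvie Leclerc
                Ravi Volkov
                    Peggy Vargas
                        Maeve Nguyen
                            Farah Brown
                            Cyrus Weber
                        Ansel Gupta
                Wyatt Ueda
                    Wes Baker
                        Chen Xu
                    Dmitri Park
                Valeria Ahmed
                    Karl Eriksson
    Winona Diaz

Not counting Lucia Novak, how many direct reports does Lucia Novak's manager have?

3

Lucia Novak reports to Maya Zhang. Maya Zhang's other direct reports are Ulric Dubois, Lars Singh, Kenji Quinn — 3 peers.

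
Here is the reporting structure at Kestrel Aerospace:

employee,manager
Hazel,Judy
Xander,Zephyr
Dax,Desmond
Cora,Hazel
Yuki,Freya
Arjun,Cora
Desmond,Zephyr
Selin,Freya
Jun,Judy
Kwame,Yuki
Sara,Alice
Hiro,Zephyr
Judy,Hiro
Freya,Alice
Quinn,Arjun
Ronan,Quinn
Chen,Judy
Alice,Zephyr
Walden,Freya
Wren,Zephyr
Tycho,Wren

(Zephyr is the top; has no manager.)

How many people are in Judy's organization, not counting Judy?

7

Judy directly manages Hazel, Jun, Chen. Under Hazel: Cora, Arjun, Quinn, Ronan (4). Jun has no reports. Chen has no reports. So Judy's organization is 3 direct reports plus everyone under them: 5 + 1 + 1 = 7.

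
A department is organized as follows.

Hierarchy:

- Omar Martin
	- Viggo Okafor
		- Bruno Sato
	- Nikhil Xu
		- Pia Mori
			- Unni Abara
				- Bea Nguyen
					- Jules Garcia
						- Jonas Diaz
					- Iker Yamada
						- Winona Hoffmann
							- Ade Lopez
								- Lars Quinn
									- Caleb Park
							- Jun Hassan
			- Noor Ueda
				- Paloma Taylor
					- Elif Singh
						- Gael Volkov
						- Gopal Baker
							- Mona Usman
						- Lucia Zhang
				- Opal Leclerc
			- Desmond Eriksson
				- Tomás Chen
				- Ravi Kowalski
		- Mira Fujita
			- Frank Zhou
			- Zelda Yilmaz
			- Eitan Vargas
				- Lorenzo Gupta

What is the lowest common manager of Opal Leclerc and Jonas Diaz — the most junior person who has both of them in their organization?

Opal Leclerc's chain of managers is Noor Ueda, Pia Mori, Nikhil Xu, Omar Martin. Jonas Diaz's chain of managers is Jules Garcia, Bea Nguyen, Unni Abara, Pia Mori, Nikhil Xu, Omar Martin. The first manager that appears in both chains is Pia Mori.

Pia Mori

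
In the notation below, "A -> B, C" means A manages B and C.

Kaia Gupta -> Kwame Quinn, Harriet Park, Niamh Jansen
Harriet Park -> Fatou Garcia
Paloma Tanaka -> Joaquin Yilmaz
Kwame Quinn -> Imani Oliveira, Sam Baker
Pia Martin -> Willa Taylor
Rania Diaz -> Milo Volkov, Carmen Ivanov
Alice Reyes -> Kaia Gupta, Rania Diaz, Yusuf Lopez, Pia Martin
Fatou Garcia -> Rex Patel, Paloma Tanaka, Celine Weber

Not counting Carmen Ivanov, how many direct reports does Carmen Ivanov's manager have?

Carmen Ivanov reports to Rania Diaz. Rania Diaz's other direct reports are Milo Volkov — 1 peer.

1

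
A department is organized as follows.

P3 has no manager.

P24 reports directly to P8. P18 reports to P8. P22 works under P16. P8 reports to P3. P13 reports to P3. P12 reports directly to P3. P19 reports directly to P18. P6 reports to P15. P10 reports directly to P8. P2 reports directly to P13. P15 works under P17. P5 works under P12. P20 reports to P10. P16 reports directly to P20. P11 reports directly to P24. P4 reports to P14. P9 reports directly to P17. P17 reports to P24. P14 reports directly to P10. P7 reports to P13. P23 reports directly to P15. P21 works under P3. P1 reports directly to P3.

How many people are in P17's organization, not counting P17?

4

P17 directly manages P15, P9. Under P15: P6, P23 (2). P9 has no reports. So P17's organization is 2 direct reports plus everyone under them: 3 + 1 = 4.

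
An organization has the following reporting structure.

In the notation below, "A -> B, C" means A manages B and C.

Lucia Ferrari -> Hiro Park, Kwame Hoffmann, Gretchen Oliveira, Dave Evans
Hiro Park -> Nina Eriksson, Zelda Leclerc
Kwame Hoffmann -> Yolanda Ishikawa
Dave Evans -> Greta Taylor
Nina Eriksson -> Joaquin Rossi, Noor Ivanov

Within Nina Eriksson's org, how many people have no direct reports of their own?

2

The people in Nina Eriksson's organization with no one reporting to them are Noor Ivanov, Joaquin Rossi. That is 2.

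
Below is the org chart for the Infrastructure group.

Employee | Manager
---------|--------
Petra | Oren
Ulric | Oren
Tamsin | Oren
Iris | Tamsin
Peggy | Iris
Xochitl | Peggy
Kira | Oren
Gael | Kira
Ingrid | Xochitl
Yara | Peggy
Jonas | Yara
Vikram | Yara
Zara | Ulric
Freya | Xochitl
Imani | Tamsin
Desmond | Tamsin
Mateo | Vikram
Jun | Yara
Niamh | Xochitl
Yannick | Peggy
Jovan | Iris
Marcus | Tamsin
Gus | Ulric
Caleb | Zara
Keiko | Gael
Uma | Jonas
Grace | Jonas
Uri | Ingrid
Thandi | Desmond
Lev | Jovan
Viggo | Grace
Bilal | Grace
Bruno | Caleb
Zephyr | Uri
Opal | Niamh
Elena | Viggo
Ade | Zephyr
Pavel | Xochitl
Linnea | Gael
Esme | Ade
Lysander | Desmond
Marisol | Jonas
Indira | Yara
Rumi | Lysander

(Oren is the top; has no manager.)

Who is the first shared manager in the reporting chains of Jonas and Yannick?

Jonas's chain of managers is Yara, Peggy, Iris, Tamsin, Oren. Yannick's chain of managers is Peggy, Iris, Tamsin, Oren. The first manager that appears in both chains is Peggy.

Peggy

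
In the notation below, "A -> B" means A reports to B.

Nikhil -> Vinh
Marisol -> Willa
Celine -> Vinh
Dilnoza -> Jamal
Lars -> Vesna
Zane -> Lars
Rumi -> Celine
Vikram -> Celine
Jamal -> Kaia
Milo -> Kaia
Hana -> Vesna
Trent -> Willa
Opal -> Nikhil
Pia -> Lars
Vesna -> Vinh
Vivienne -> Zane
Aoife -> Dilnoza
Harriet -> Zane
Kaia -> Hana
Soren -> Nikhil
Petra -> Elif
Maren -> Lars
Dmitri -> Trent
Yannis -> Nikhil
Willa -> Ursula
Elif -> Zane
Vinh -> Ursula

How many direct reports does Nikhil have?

3

Nikhil directly manages Yannis, Opal, Soren. That is 3 direct reports.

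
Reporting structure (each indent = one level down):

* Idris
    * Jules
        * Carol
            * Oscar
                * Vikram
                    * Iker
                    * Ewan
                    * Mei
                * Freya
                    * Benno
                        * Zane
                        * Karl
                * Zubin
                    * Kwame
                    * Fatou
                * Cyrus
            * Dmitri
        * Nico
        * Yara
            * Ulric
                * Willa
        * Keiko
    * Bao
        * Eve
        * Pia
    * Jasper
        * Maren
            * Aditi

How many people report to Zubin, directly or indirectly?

2

Zubin directly manages Kwame, Fatou. Kwame has no reports. Fatou has no reports. So Zubin's organization is 2 direct reports plus everyone under them: 1 + 1 = 2.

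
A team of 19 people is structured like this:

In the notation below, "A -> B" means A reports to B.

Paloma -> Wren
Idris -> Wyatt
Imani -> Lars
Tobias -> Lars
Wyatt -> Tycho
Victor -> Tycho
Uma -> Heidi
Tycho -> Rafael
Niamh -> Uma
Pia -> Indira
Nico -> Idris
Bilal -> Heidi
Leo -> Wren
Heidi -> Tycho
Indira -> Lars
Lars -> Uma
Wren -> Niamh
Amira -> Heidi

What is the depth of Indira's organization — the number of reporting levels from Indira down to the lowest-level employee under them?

1

The longest chain under Indira runs Indira → Pia, which is 1 level below Indira.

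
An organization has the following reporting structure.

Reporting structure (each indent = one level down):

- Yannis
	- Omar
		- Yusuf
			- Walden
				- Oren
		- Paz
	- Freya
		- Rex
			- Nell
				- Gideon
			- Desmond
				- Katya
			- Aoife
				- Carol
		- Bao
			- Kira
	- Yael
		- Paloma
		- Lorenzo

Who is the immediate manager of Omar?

Omar reports directly to Yannis.

Yannis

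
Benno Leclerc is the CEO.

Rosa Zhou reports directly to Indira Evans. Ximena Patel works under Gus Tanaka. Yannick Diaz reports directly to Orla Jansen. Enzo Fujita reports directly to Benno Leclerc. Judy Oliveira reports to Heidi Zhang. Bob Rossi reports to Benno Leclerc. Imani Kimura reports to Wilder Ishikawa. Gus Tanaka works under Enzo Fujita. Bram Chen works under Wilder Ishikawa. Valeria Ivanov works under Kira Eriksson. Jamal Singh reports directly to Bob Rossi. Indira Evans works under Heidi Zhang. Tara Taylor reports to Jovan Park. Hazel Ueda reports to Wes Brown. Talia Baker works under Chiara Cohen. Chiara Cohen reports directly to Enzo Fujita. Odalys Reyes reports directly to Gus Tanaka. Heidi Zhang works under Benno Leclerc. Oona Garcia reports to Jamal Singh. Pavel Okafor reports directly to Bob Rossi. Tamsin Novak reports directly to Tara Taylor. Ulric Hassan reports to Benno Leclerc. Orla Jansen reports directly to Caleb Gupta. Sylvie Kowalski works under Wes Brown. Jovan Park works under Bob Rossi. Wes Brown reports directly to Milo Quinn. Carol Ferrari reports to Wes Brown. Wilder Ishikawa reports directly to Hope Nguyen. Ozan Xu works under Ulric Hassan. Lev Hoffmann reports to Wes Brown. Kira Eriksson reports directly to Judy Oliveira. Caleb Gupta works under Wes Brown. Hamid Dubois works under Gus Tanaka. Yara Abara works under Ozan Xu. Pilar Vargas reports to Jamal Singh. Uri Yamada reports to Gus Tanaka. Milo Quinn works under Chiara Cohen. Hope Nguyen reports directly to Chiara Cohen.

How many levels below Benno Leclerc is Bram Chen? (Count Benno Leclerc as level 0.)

Chain from Bram Chen up to Benno Leclerc: Bram Chen → Wilder Ishikawa → Hope Nguyen → Chiara Cohen → Enzo Fujita → Benno Leclerc. That is 5 steps up, so Bram Chen is 5 levels below Benno Leclerc.

5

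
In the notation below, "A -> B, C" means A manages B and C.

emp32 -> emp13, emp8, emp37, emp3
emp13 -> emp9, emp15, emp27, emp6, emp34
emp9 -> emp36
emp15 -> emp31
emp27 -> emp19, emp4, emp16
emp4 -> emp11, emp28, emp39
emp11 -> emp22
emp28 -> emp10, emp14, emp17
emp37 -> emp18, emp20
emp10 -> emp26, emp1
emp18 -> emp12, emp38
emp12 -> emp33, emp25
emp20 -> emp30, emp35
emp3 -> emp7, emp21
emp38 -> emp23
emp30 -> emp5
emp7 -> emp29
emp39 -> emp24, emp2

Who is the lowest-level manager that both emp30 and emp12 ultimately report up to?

emp30's chain of managers is emp20, emp37, emp32. emp12's chain of managers is emp18, emp37, emp32. The first manager that appears in both chains is emp37.

emp37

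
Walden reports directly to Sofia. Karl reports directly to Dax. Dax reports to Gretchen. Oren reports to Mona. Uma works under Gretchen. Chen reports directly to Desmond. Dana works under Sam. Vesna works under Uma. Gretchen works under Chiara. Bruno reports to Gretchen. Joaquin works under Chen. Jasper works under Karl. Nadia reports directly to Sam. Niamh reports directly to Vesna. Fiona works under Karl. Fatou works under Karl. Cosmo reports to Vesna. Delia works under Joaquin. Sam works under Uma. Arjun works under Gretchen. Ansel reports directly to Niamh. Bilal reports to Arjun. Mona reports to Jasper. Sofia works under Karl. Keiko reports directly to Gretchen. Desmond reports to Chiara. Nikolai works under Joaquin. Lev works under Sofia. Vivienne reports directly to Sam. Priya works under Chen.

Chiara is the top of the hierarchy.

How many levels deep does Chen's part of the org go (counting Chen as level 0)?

2

The longest chain under Chen runs Chen → Joaquin → Delia, which is 2 levels below Chen.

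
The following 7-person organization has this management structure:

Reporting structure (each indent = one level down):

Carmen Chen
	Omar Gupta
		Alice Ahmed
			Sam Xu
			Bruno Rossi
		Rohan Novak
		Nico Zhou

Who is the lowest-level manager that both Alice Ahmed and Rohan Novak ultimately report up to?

Omar Gupta

Alice Ahmed's chain of managers is Omar Gupta, Carmen Chen. Rohan Novak's chain of managers is Omar Gupta, Carmen Chen. The first manager that appears in both chains is Omar Gupta.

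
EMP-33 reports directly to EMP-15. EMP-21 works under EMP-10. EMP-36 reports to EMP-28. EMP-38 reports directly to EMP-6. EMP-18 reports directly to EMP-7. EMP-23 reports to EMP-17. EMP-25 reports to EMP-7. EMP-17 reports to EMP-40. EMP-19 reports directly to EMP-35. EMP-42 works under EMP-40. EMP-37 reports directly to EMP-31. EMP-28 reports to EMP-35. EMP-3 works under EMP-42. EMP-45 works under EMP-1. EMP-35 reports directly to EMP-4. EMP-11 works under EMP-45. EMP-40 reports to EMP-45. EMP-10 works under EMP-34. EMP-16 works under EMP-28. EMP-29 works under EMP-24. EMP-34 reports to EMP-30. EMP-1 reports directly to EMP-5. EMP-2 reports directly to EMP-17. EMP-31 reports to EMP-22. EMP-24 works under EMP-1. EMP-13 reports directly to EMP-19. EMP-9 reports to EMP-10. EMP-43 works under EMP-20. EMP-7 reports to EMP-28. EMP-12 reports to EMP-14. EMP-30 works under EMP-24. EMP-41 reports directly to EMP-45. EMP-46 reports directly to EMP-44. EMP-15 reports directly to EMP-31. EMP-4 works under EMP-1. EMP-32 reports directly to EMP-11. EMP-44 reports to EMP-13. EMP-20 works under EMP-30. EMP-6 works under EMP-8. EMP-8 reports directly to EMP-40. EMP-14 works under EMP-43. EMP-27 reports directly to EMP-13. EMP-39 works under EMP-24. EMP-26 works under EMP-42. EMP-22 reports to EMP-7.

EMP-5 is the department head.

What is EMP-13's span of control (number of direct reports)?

2

EMP-13 directly manages EMP-44, EMP-27. That is 2 direct reports.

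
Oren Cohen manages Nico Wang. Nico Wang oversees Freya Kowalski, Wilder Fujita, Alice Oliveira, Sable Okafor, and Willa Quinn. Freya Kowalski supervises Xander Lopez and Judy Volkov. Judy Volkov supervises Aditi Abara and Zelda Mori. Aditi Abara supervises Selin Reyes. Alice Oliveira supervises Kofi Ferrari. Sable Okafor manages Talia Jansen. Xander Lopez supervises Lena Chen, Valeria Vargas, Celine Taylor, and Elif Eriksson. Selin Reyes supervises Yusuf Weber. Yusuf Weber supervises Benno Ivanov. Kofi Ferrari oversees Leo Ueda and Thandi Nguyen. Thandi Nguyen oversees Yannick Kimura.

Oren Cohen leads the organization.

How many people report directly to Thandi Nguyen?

1

Thandi Nguyen directly manages Yannick Kimura. That is 1 direct report.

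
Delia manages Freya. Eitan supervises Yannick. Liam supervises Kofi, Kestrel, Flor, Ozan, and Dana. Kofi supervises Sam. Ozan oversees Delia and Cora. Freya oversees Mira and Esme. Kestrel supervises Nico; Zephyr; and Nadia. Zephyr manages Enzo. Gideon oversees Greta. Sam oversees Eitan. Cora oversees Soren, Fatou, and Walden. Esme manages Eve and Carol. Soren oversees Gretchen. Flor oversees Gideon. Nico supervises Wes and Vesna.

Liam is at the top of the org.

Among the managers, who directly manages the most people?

Direct-report counts: Liam has 5; Ozan has 2; Cora has 3; Soren has 1; Delia has 1; Freya has 2; Esme has 2; Flor has 1; Gideon has 1; Kestrel has 3; Zephyr has 1; Nico has 2; Kofi has 1; Sam has 1; Eitan has 1. The largest is 5, held by Liam.

Liam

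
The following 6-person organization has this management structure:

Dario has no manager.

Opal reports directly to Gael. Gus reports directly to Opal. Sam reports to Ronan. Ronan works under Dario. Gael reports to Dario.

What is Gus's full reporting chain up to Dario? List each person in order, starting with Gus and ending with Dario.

Gus -> Opal -> Gael -> Dario

Gus reports to Opal. Opal reports to Gael. Gael reports to Dario. Dario is at the top.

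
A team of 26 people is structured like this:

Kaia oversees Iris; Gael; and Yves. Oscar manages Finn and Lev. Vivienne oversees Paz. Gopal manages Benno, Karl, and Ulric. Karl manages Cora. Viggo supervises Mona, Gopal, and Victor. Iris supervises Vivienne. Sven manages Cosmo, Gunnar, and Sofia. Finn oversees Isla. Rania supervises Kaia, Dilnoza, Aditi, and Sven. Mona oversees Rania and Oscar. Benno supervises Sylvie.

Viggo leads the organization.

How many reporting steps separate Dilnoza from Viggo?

3

Chain from Dilnoza up to Viggo: Dilnoza → Rania → Mona → Viggo. That is 3 steps up, so Dilnoza is 3 levels below Viggo.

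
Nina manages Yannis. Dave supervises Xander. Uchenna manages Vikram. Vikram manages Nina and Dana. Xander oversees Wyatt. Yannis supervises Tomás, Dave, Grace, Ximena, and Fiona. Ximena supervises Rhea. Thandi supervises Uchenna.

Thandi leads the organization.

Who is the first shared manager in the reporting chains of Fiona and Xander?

Yannis

Fiona's chain of managers is Yannis, Nina, Vikram, Uchenna, Thandi. Xander's chain of managers is Dave, Yannis, Nina, Vikram, Uchenna, Thandi. The first manager that appears in both chains is Yannis.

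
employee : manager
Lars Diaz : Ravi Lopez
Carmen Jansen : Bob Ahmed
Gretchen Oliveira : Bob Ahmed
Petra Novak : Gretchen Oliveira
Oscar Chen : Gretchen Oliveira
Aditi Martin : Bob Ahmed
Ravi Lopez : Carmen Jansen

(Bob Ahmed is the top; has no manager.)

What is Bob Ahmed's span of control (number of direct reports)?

Bob Ahmed directly manages Carmen Jansen, Gretchen Oliveira, Aditi Martin. That is 3 direct reports.

3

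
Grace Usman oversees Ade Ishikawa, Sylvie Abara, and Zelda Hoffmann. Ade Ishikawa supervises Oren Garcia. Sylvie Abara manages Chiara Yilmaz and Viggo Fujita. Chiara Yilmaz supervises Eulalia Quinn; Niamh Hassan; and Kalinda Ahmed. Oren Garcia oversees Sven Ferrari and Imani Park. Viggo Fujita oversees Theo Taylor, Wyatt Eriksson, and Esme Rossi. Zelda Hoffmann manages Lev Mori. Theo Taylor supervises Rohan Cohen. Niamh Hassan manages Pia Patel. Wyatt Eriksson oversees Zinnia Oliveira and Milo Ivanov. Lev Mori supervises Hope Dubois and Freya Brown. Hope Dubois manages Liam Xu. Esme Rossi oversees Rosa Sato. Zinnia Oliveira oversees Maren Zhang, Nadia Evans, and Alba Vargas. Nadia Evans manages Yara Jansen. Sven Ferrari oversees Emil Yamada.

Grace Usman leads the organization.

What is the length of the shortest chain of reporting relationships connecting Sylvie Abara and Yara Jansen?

Yara Jansen is in Sylvie Abara's organization: the chain from Yara Jansen up to Sylvie Abara is Yara Jansen → Nadia Evans → Zinnia Oliveira → Wyatt Eriksson → Viggo Fujita → Sylvie Abara, which is 5 links.

5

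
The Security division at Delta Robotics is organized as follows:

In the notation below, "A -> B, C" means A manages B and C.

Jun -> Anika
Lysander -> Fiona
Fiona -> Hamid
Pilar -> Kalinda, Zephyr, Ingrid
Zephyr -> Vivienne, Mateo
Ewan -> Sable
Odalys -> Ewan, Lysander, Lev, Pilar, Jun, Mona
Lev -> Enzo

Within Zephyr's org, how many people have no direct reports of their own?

The people in Zephyr's organization with no one reporting to them are Mateo, Vivienne. That is 2.

2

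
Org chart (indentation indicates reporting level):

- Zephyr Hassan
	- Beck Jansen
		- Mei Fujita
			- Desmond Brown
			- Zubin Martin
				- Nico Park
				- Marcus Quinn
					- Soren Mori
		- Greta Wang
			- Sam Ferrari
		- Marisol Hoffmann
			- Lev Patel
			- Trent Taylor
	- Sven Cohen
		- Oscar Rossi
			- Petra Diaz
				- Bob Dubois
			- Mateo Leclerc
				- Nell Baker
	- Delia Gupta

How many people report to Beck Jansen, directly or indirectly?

11

Beck Jansen directly manages Mei Fujita, Greta Wang, Marisol Hoffmann. Under Mei Fujita: Zubin Martin, Marcus Quinn, Soren Mori, Nico Park, Desmond Brown (5). Under Greta Wang: Sam Ferrari (1). Under Marisol Hoffmann: Trent Taylor, Lev Patel (2). So Beck Jansen's organization is 3 direct reports plus everyone under them: 6 + 2 + 3 = 11.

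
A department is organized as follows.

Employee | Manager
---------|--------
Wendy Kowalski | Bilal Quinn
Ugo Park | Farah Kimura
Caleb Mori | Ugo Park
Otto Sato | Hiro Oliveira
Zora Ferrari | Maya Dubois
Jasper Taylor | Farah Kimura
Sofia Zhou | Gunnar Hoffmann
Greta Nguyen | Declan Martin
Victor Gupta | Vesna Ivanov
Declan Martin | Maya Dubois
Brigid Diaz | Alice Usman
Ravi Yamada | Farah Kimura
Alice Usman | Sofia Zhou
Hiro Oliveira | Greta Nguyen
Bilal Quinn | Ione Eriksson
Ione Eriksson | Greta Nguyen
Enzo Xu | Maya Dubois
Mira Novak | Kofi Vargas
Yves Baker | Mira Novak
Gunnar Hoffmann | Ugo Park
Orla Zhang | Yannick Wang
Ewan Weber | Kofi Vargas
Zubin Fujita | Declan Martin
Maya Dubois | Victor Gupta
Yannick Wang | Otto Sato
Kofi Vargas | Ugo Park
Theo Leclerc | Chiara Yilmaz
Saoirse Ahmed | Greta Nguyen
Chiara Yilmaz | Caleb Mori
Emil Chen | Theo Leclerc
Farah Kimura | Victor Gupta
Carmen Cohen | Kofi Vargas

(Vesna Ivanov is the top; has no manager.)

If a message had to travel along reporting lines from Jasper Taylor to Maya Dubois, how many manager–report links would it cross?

3

Jasper Taylor is 2 levels below Victor Gupta, and Maya Dubois is 1 level below Victor Gupta (their lowest common manager). The shortest path runs up from Jasper Taylor to Victor Gupta and back down to Maya Dubois: 2 + 1 = 3 links.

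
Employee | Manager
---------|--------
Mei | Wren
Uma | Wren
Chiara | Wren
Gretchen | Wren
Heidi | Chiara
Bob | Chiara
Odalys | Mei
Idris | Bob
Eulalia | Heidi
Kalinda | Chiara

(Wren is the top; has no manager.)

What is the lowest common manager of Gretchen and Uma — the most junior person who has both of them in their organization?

Gretchen's chain of managers is Wren. Uma's chain of managers is Wren. The first manager that appears in both chains is Wren.

Wren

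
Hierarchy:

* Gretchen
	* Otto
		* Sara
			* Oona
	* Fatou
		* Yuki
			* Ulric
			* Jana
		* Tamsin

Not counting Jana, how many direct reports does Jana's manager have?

Jana reports to Yuki. Yuki's other direct reports are Ulric — 1 peer.

1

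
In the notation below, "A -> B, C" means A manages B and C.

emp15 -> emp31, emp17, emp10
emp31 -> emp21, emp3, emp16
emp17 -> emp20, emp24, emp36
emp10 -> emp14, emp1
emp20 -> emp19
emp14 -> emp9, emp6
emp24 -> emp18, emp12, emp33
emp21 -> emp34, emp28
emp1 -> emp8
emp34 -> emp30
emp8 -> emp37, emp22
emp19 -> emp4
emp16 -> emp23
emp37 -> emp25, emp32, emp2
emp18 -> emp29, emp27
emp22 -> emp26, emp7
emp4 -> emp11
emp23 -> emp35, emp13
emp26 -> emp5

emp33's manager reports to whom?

emp17

emp33 reports to emp24, and emp24 reports to emp17. So emp33's skip-level manager is emp17.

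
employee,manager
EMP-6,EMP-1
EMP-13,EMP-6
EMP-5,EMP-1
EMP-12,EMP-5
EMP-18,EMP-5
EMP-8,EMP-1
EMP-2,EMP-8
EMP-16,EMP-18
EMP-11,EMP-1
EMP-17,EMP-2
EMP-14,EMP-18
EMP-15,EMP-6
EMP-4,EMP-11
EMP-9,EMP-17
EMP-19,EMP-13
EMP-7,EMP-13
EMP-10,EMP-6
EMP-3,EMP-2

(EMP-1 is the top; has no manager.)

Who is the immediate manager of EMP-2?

EMP-8

EMP-2 reports directly to EMP-8.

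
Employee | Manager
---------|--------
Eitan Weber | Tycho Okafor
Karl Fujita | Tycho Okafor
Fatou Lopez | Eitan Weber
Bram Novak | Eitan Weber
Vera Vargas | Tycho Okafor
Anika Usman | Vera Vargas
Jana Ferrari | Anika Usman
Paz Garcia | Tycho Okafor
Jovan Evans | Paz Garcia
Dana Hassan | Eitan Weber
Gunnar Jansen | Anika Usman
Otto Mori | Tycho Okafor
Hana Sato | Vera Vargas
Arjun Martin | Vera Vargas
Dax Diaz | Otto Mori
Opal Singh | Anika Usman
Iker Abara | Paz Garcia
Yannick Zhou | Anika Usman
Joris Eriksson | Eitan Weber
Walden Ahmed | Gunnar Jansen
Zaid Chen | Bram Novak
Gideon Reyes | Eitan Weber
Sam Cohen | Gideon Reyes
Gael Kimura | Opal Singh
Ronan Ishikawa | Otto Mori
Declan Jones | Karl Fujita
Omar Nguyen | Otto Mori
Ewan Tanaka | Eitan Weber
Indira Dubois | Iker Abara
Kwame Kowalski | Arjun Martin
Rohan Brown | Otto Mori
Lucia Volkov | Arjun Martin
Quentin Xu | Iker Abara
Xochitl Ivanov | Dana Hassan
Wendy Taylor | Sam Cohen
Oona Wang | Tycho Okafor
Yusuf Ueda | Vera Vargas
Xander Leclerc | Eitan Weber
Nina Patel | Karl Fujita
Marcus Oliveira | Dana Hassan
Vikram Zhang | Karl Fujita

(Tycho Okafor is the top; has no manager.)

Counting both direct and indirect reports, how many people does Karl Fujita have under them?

3

Karl Fujita directly manages Declan Jones, Nina Patel, Vikram Zhang. Declan Jones has no reports. Nina Patel has no reports. Vikram Zhang has no reports. So Karl Fujita's organization is 3 direct reports plus everyone under them: 1 + 1 + 1 = 3.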